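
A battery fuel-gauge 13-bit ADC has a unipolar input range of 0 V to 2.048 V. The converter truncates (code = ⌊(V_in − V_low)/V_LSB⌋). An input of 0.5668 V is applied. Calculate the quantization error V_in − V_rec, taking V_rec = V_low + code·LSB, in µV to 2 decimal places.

50.00 µV

One LSB is 2.048 V / 8192 = 250.00 µV.
(V_in − V_low)/LSB = (0.5668 − 0)/0.00025 = 2267.2000 → code 2267 (floor).
V_rec = 0 + 2267·0.00025 = 0.56675 V.
Error = 0.5668 − 0.56675 = 5e-05 V = 50.00 µV.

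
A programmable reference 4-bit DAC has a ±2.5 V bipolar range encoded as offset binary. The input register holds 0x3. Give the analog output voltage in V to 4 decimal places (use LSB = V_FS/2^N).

-1.5625 V

LSB = 5 V / 2^4 = 312.500 mV.
Code 0x3 = 3 decimal.
V_out = (−2.5) + 3 × 0.3125 V = -1.5625 V.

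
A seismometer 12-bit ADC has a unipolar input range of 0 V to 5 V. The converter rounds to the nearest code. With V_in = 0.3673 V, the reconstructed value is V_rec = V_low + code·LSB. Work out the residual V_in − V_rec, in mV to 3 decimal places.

-0.132 mV

LSB = 5/2^12 = 1.221 mV.
Scaled input = 300.8922 LSBs, so code = 301.
Code 301 maps back to 0 + 301×0.0012207 V = 0.36743164 V.
V_in − V_rec = -0.000131641 V = -0.132 mV.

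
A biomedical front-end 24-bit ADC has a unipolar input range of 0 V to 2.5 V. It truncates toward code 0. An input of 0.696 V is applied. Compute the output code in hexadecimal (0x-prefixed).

With 16777216 levels over 2.5 V, one step is 0.15 µV.
(V_in − V_low)/LSB = (0.696 − 0) / 1.49012e-07 = 4670776.934.
⌊·⌋(4670776.934) = 4670776.
In hexadecimal (0x-prefixed): 0x474538.

code 0x474538 (decimal 4670776)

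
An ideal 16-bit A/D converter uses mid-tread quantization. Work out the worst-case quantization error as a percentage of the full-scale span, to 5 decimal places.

Rounding → worst-case error = ½ LSB = V_FS/2^17, so 100/131072 = 0.000762939 % of full scale.

0.00076 %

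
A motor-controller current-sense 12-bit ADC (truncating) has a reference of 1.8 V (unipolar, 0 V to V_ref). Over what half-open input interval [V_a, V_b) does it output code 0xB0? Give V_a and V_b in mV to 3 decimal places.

LSB = 1.8/2^12 = 439.45 µV.
Code 0xB0 = 176 decimal.
V_a = V_low + 176·LSB = 0.0773438 V; V_b = V_low + 177·LSB = 0.0777832 V.

[77.344 mV, 77.783 mV)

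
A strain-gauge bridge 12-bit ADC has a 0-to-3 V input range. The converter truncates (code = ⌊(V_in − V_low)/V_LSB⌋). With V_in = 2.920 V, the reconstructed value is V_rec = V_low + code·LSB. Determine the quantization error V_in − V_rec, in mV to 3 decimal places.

0.566 mV

Step size: 3 V ÷ 2^12 = 0.732 mV.
Scaled input = 3986.7733 LSBs, so code = 3986.
Code 3986 maps back to 0 + 3986×0.000732422 V = 2.9194336 V.
Error = 2.920 − 2.9194336 = 0.000566406 V = 0.566 mV.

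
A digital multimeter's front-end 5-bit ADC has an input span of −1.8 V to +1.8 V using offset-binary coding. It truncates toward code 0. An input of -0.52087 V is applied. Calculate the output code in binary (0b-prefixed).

Full-scale span = 3.6 V; LSB = 3.6/2^5 = 112.500 mV.
(-0.52087 − (−1.8)) / 0.1125 = 11.370 LSBs.
So the output code is 11.
In binary (0b-prefixed): 0b1011.

code 0b1011 (decimal 11)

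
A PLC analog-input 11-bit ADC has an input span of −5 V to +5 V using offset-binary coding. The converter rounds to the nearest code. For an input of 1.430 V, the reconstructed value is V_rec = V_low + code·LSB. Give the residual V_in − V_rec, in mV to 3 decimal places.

-0.664 mV

One LSB is 10 V / 2048 = 4.883 mV.
Scaled input = 1316.8640 LSBs, so code = 1317.
V_rec = (−5) + 1317·0.00488281 = 1.4306641 V.
V_in − V_rec = -0.000664063 V = -0.664 mV.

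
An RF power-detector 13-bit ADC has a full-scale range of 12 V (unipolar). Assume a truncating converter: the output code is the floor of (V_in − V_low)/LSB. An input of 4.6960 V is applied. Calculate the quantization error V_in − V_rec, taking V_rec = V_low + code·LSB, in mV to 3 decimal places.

LSB = 12/2^13 = 1.465 mV.
(V_in − V_low)/LSB = (4.6960 − 0)/0.00146484 = 3205.8027 → code 3205 (floor).
V_rec = 0 + 3205·0.00146484 = 4.6948242 V.
Difference: 0.00117578 V → 1.176 mV.

1.176 mV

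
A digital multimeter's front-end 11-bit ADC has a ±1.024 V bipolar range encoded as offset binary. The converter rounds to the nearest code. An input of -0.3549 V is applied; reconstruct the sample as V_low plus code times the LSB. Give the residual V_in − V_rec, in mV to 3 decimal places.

0.100 mV

Step size: 2.048 V ÷ 2^11 = 1.000 mV.
Scaled input = 669.1000 LSBs, so code = 669.
V_rec = (−1.024) + 669·0.001 = -0.355 V.
Error = -0.3549 − (−0.355) = 0.0001 V = 0.100 mV.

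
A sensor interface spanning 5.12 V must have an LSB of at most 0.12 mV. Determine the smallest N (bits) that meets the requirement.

16 bits

Number of steps required ≥ 5.12 V / 0.12 mV = 42666.67.
Need 2^N ≥ 42666.67; 2^15 = 32768, 2^16 = 65536.
Minimum N = 16.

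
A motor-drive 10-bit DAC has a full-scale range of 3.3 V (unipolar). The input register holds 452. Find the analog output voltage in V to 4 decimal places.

LSB = 3.3 V / 2^10 = 3.223 mV.
V_out = 0 + 452 × 0.00322266 V = 1.45664 V.

1.4566 V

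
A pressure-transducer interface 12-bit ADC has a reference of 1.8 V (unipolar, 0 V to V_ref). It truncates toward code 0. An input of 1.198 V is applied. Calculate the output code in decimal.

code 2726

With 4096 levels over 1.8 V, one step is 439.45 µV.
(1.198 − 0) / 0.000439453 = 2726.116 LSBs.
So the output code is 2726.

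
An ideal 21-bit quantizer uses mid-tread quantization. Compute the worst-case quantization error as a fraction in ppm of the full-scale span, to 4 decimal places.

0.2384 ppm

Rounding → worst-case error = ½ LSB = V_FS/2^22, so 1e+06/4194304 = 0.238419 ppm of full scale.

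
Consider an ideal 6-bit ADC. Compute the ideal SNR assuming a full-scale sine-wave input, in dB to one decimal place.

37.9 dB

SNR ≈ 6.02·N + 1.76 dB = 6.02·6 + 1.76 = 37.88 dB.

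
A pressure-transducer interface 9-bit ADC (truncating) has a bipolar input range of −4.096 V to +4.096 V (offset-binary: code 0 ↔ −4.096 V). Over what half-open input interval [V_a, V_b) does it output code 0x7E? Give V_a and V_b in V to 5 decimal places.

[-2.08000 V, -2.06400 V)

LSB = 8.192/2^9 = 16.000 mV.
Code 0x7E = 126 decimal.
V_a = V_low + 126·LSB = -2.08 V; V_b = V_low + 127·LSB = -2.064 V.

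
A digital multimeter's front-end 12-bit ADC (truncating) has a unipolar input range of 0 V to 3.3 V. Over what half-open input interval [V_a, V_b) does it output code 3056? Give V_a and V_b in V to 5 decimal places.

LSB = 3.3/2^12 = 0.806 mV.
V_a = V_low + 3056·LSB = 2.46211 V; V_b = V_low + 3057·LSB = 2.46292 V.

[2.46211 V, 2.46292 V)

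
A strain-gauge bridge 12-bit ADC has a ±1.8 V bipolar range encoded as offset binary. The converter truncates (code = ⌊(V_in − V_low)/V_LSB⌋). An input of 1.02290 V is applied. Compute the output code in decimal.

code 3211

Full-scale span = 3.6 V; LSB = 3.6/2^12 = 0.879 mV.
(1.02290 − (−1.8)) / 0.000878906 = 3211.833 LSBs.
So the output code is 3211.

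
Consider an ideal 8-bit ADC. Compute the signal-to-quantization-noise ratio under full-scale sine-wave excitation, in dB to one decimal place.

SNR ≈ 6.02·N + 1.76 dB = 6.02·8 + 1.76 = 49.92 dB.

49.9 dB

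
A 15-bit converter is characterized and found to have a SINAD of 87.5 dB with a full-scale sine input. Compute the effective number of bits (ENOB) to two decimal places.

ENOB = (SINAD − 1.76) / 6.02 = (87.5 − 1.76)/6.02 = 14.243.

14.24 bits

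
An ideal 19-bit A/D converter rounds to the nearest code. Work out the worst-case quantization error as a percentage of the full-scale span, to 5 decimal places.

0.00010 %

Rounding → worst-case error = ½ LSB = V_FS/2^20, so 100/1048576 = 9.53674e-05 % of full scale.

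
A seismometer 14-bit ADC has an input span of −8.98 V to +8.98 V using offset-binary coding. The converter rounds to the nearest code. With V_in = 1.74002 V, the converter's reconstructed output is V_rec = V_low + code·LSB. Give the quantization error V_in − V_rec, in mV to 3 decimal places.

LSB = 17.96/2^14 = 1.096 mV.
(1.74002 − (−8.98))/0.00109619 = 9779.3323; round gives code 9779.
V_rec = (−8.98) + 9779·0.00109619 = 1.7396558 V.
V_in − V_rec = 0.000364238 V = 0.364 mV.

0.364 mV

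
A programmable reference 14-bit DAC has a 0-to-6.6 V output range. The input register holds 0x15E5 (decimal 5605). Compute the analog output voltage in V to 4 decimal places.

LSB = 6.6 V / 2^14 = 402.83 µV.
Code 0x15E5 = 5605 decimal.
V_out = 0 + 5605 × 0.000402832 V = 2.25787 V.

2.2579 V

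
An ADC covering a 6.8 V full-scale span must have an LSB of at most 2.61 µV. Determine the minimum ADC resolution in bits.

Number of steps required ≥ 6.8 V / 2.61 µV = 2605363.98.
Need 2^N ≥ 2605363.98; 2^21 = 2097152, 2^22 = 4194304.
Minimum N = 22.

22 bits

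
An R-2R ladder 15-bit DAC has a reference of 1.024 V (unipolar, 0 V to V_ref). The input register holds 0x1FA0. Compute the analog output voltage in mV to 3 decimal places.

LSB = 1.024 V / 2^15 = 31.25 µV.
Code 0x1FA0 = 8096 decimal.
V_out = 0 + 8096 × 3.125e-05 V = 0.253 V.
= 253.000 mV.

253.000 mV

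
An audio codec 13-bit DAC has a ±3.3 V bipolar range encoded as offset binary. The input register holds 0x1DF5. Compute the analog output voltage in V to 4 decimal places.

2.8786 V

LSB = 6.6 V / 2^13 = 0.806 mV.
Code 0x1DF5 = 7669 decimal.
V_out = (−3.3) + 7669 × 0.000805664 V = 2.87864 V.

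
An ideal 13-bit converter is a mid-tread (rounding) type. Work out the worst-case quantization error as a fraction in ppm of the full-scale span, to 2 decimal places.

61.04 ppm

Rounding → worst-case error = ½ LSB = V_FS/2^14, so 1e+06/16384 = 61.0352 ppm of full scale.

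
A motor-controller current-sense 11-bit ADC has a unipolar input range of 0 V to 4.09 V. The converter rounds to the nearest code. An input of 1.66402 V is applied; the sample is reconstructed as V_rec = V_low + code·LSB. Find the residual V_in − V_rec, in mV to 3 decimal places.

LSB = 4.09/2^11 = 1.997 mV.
(1.66402 − 0)/0.00199707 = 833.2306; round gives code 833.
Reconstructed: 1.6635596 V.
Error = 1.66402 − 1.6635596 = 0.00046043 V = 0.460 mV.

0.460 mV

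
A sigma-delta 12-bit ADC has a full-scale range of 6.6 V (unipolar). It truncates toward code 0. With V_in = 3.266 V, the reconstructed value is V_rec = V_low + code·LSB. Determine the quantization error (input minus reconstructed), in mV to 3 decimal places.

LSB = 6.6/2^12 = 1.611 mV.
(3.266 − 0)/0.00161133 = 2026.8994; ⌊·⌋ gives code 2026.
V_rec = 0 + 2026·0.00161133 = 3.2645508 V.
V_in − V_rec = 0.00144922 V = 1.449 mV.

1.449 mV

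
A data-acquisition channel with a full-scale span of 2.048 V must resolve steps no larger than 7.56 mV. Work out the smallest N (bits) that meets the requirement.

Number of steps required ≥ 2.048 V / 7.56 mV = 270.90.
Need 2^N ≥ 270.90; 2^8 = 256, 2^9 = 512.
Minimum N = 9.

9 bits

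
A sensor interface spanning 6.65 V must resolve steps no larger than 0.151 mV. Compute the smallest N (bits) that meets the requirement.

16 bits

Number of steps required ≥ 6.65 V / 0.151 mV = 44039.74.
Need 2^N ≥ 44039.74; 2^15 = 32768, 2^16 = 65536.
Minimum N = 16.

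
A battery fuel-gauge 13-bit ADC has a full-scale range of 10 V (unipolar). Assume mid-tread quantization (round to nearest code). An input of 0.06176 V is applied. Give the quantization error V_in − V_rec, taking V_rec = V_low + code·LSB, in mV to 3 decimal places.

Step size: 10 V ÷ 2^13 = 1.221 mV.
Scaled input = 50.5938 LSBs, so code = 51.
V_rec = 0 + 51·0.0012207 = 0.062255859 V.
Difference: -0.000495859 V → -0.496 mV.

-0.496 mV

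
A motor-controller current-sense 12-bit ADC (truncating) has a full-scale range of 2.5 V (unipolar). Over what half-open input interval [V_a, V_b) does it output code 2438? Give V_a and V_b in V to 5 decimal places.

LSB = 2.5/2^12 = 0.610 mV.
V_a = V_low + 2438·LSB = 1.48804 V; V_b = V_low + 2439·LSB = 1.48865 V.

[1.48804 V, 1.48865 V)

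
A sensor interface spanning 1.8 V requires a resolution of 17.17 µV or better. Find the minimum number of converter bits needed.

Number of steps required ≥ 1.8 V / 17.17 µV = 104834.01.
Need 2^N ≥ 104834.01; 2^16 = 65536, 2^17 = 131072.
Minimum N = 17.

17 bits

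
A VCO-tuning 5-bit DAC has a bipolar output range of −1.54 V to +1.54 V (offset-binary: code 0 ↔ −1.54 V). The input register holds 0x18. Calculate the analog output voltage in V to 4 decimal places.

0.7700 V

LSB = 3.08 V / 2^5 = 96.250 mV.
Code 0x18 = 24 decimal.
V_out = (−1.54) + 24 × 0.09625 V = 0.77 V.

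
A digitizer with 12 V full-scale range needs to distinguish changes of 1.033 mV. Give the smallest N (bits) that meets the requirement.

14 bits

Number of steps required ≥ 12 V / 1.033 mV = 11616.65.
Need 2^N ≥ 11616.65; 2^13 = 8192, 2^14 = 16384.
Minimum N = 14.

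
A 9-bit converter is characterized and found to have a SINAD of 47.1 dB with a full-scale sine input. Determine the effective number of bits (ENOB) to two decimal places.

7.53 bits

ENOB = (SINAD − 1.76) / 6.02 = (47.1 − 1.76)/6.02 = 7.532.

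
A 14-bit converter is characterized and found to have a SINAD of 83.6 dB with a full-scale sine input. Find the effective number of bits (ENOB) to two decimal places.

ENOB = (SINAD − 1.76) / 6.02 = (83.6 − 1.76)/6.02 = 13.595.

13.59 bits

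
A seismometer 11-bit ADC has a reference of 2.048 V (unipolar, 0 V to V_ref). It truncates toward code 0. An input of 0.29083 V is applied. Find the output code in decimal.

With 2048 levels over 2.048 V, one step is 1.000 mV.
(V_in − V_low)/LSB = (0.29083 − 0) / 0.001 = 290.830.
Floor → code 290.

code 290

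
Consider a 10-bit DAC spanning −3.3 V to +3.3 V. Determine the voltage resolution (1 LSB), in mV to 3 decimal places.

Full-scale span = 6.6 V.
LSB = 6.6 / 2^10 = 6.6 / 1024 = 0.00644531 V = 6.445 mV.

6.445 mV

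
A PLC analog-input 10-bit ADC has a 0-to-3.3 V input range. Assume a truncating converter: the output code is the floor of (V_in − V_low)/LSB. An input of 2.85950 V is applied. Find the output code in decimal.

LSB = 3.3 V / 1024 = 3.223 mV.
Input sits at 887.312 steps above V_low.
⌊·⌋(887.312) = 887.

code 887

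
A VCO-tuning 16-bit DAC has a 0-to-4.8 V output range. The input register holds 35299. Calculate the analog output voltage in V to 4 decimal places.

2.5854 V

LSB = 4.8 V / 2^16 = 73.24 µV.
V_out = 0 + 35299 × 7.32422e-05 V = 2.58538 V.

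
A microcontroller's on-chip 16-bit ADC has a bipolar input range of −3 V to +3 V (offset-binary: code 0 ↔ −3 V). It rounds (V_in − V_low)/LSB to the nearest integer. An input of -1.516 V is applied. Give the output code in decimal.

code 16209

With 65536 levels over 6 V, one step is 91.55 µV.
Input sits at 16209.237 steps above V_low.
Round → code 16209.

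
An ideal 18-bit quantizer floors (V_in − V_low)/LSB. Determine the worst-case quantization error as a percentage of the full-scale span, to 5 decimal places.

0.00038 %

Truncating → worst-case error = 1 LSB = V_FS/2^18, so 100/262144 = 0.00038147 % of full scale.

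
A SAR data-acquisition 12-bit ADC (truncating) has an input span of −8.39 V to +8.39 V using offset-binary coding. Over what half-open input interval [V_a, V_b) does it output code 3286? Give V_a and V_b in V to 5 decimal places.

LSB = 16.78/2^12 = 4.097 mV.
V_a = V_low + 3286·LSB = 5.07169 V; V_b = V_low + 3287·LSB = 5.07579 V.

[5.07169 V, 5.07579 V)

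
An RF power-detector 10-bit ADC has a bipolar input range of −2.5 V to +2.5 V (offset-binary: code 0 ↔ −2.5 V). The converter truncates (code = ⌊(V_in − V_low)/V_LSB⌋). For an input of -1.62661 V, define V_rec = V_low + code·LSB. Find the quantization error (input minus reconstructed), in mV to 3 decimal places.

Step size: 5 V ÷ 2^10 = 4.883 mV.
(-1.62661 − (−2.5))/0.00488281 = 178.8703; ⌊·⌋ gives code 178.
Reconstructed: -1.6308594 V.
V_in − V_rec = 0.00424937 V = 4.249 mV.

4.249 mV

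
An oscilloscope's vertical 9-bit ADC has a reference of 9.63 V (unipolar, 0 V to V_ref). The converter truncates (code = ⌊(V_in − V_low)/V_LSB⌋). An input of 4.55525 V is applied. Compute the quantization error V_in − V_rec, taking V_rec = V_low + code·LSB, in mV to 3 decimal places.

3.570 mV

LSB = 9.63/2^9 = 18.809 mV.
(V_in − V_low)/LSB = (4.55525 − 0)/0.0188086 = 242.1898 → code 242 (floor).
Code 242 maps back to 0 + 242×0.0188086 V = 4.5516797 V.
V_in − V_rec = 0.00357031 V = 3.570 mV.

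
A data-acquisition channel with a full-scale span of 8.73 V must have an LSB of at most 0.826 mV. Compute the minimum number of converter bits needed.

14 bits

Number of steps required ≥ 8.73 V / 0.826 mV = 10569.01.
Need 2^N ≥ 10569.01; 2^13 = 8192, 2^14 = 16384.
Minimum N = 14.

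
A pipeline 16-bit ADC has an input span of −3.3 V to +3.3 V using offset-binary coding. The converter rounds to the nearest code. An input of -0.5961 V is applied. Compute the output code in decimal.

LSB = 6.6 V / 65536 = 100.71 µV.
Input sits at 26848.908 steps above V_low.
So the output code is 26849.

code 26849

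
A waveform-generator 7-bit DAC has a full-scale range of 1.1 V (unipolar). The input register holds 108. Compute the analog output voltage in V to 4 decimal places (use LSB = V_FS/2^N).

0.9281 V

LSB = 1.1 V / 2^7 = 8.594 mV.
V_out = 0 + 108 × 0.00859375 V = 0.928125 V.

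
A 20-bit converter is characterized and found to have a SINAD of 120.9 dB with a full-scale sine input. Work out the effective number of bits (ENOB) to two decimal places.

19.79 bits

ENOB = (SINAD − 1.76) / 6.02 = (120.9 − 1.76)/6.02 = 19.791.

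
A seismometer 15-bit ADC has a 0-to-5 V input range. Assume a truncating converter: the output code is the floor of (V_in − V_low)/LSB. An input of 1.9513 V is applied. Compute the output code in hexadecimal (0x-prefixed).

LSB = 5 V / 32768 = 152.59 µV.
(V_in − V_low)/LSB = (1.9513 − 0) / 0.000152588 = 12788.040.
So the output code is 12788.
In hexadecimal (0x-prefixed): 0x31F4.

code 0x31F4 (decimal 12788)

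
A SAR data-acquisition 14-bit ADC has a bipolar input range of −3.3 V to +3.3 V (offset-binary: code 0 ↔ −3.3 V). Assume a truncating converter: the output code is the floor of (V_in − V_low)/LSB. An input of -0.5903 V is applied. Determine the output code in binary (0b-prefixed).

code 0b1101001000110 (decimal 6726)

Full-scale span = 6.6 V; LSB = 6.6/2^14 = 402.83 µV.
Input sits at 6726.625 steps above V_low.
Floor → code 6726.
In binary (0b-prefixed): 0b1101001000110.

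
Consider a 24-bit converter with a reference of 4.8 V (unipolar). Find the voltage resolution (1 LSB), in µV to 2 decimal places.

Full-scale span = 4.8 V.
LSB = 4.8 / 2^24 = 4.8 / 16777216 = 2.86102e-07 V = 0.29 µV.

0.29 µV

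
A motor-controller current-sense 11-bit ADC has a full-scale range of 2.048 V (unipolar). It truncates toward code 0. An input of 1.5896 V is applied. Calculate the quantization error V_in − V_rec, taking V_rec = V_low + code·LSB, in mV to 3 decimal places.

LSB = 2.048/2^11 = 1.000 mV.
(V_in − V_low)/LSB = (1.5896 − 0)/0.001 = 1589.6000 → code 1589 (floor).
Reconstructed: 1.589 V.
Difference: 0.0006 V → 0.600 mV.

0.600 mV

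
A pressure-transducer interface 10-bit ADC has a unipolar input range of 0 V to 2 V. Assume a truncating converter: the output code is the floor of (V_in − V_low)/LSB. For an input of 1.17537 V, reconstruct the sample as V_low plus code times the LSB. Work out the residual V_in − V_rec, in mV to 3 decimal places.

1.542 mV

Step size: 2 V ÷ 2^10 = 1.953 mV.
(1.17537 − 0)/0.00195312 = 601.7894; ⌊·⌋ gives code 601.
Code 601 maps back to 0 + 601×0.00195312 V = 1.1738281 V.
V_in − V_rec = 0.00154188 V = 1.542 mV.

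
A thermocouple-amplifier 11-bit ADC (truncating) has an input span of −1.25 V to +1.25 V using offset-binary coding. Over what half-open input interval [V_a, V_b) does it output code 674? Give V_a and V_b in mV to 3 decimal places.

LSB = 2.5/2^11 = 1.221 mV.
V_a = V_low + 674·LSB = -0.427246 V; V_b = V_low + 675·LSB = -0.426025 V.

[-427.246 mV, -426.025 mV)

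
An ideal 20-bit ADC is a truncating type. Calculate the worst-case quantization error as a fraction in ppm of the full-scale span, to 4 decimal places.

Truncating → worst-case error = 1 LSB = V_FS/2^20, so 1e+06/1048576 = 0.953674 ppm of full scale.

0.9537 ppm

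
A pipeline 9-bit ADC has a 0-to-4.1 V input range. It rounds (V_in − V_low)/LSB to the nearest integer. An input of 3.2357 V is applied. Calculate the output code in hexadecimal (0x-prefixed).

With 512 levels over 4.1 V, one step is 8.008 mV.
(V_in − V_low)/LSB = (3.2357 − 0) / 0.00800781 = 404.068.
round(404.068) = 404.
In hexadecimal (0x-prefixed): 0x194.

code 0x194 (decimal 404)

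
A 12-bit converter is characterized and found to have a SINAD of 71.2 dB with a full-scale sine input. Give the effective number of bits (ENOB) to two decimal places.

11.53 bits

ENOB = (SINAD − 1.76) / 6.02 = (71.2 − 1.76)/6.02 = 11.535.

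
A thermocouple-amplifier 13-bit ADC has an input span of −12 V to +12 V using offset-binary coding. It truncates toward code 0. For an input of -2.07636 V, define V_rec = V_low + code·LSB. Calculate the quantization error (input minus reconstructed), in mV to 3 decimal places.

One LSB is 24 V / 8192 = 2.930 mV.
(V_in − V_low)/LSB = (-2.07636 − (−12))/0.00292969 = 3387.2691 → code 3387 (floor).
V_rec = (−12) + 3387·0.00292969 = -2.0771484 V.
Difference: 0.000788437 V → 0.788 mV.

0.788 mV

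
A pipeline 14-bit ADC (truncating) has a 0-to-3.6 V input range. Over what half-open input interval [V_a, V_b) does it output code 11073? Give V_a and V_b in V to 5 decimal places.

LSB = 3.6/2^14 = 219.73 µV.
V_a = V_low + 11073·LSB = 2.43303 V; V_b = V_low + 11074·LSB = 2.43325 V.

[2.43303 V, 2.43325 V)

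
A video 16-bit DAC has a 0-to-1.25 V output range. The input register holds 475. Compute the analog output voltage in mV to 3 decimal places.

LSB = 1.25 V / 2^16 = 19.07 µV.
V_out = 0 + 475 × 1.90735e-05 V = 0.00905991 V.
= 9.060 mV.

9.060 mV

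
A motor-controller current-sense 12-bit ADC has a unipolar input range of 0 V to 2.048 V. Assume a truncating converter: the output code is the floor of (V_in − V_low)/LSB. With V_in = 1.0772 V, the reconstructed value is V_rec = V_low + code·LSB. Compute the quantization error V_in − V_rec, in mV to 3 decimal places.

Step size: 2.048 V ÷ 2^12 = 0.500 mV.
(1.0772 − 0)/0.0005 = 2154.4000; ⌊·⌋ gives code 2154.
V_rec = 0 + 2154·0.0005 = 1.077 V.
V_in − V_rec = 0.0002 V = 0.200 mV.

0.200 mV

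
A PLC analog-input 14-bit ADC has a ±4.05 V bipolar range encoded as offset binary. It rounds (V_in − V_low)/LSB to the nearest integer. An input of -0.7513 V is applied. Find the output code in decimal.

LSB = 8.1 V / 16384 = 494.38 µV.
Input sits at 6672.333 steps above V_low.
round(6672.333) = 6672.

code 6672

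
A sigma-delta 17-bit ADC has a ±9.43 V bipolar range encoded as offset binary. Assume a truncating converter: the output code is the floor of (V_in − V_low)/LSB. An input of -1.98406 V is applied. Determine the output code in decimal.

code 51747

With 131072 levels over 18.86 V, one step is 143.89 µV.
Input sits at 51747.309 steps above V_low.
So the output code is 51747.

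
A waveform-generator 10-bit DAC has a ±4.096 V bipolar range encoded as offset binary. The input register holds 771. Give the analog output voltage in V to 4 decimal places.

2.0720 V

LSB = 8.192 V / 2^10 = 8.000 mV.
V_out = (−4.096) + 771 × 0.008 V = 2.072 V.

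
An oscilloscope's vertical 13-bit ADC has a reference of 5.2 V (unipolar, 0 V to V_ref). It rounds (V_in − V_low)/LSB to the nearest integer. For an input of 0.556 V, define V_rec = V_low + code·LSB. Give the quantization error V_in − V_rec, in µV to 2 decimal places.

-54.69 µV

Step size: 5.2 V ÷ 2^13 = 0.635 mV.
(V_in − V_low)/LSB = (0.556 − 0)/0.000634766 = 875.9138 → code 876 (round).
Code 876 maps back to 0 + 876×0.000634766 V = 0.55605469 V.
V_in − V_rec = -5.46875e-05 V = -54.69 µV.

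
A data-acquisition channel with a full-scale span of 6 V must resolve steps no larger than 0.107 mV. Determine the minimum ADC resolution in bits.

16 bits

Number of steps required ≥ 6 V / 0.107 mV = 56074.77.
Need 2^N ≥ 56074.77; 2^15 = 32768, 2^16 = 65536.
Minimum N = 16.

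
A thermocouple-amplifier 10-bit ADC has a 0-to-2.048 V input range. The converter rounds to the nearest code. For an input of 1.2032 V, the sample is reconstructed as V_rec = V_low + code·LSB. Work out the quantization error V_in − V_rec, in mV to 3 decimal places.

-0.800 mV

One LSB is 2.048 V / 1024 = 2.000 mV.
(1.2032 − 0)/0.002 = 601.6000; round gives code 602.
V_rec = 0 + 602·0.002 = 1.204 V.
Difference: -0.0008 V → -0.800 mV.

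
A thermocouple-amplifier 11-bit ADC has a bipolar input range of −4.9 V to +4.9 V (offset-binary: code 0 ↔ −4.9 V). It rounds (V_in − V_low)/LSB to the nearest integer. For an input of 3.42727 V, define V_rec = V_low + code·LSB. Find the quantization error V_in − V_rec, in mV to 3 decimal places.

1.098 mV

Step size: 9.8 V ÷ 2^11 = 4.785 mV.
(V_in − V_low)/LSB = (3.42727 − (−4.9))/0.00478516 = 1740.2295 → code 1740 (round).
V_rec = (−4.9) + 1740·0.00478516 = 3.4261719 V.
Difference: 0.00109812 V → 1.098 mV.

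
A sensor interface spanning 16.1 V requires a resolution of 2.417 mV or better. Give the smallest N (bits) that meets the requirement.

13 bits

Number of steps required ≥ 16.1 V / 2.417 mV = 6661.15.
Need 2^N ≥ 6661.15; 2^12 = 4096, 2^13 = 8192.
Minimum N = 13.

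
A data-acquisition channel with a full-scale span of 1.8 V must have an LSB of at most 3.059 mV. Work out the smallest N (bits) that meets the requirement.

10 bits

Number of steps required ≥ 1.8 V / 3.059 mV = 588.43.
Need 2^N ≥ 588.43; 2^9 = 512, 2^10 = 1024.
Minimum N = 10.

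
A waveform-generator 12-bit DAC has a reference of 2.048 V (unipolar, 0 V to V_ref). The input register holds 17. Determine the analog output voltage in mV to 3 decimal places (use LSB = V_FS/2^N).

LSB = 2.048 V / 2^12 = 0.500 mV.
V_out = 0 + 17 × 0.0005 V = 0.0085 V.
= 8.500 mV.

8.500 mV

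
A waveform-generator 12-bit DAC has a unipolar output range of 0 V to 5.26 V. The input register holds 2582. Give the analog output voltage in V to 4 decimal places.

3.3158 V

LSB = 5.26 V / 2^12 = 1.284 mV.
V_out = 0 + 2582 × 0.00128418 V = 3.31575 V.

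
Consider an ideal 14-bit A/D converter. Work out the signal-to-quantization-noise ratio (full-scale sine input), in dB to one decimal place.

86.0 dB

SNR ≈ 6.02·N + 1.76 dB = 6.02·14 + 1.76 = 86.04 dB.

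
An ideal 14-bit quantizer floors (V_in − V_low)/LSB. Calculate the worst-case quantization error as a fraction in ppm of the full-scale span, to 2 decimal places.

61.04 ppm

Truncating → worst-case error = 1 LSB = V_FS/2^14, so 1e+06/16384 = 61.0352 ppm of full scale.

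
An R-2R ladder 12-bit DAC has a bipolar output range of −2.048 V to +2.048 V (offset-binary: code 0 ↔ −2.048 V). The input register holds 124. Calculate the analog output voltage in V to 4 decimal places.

-1.9240 V

LSB = 4.096 V / 2^12 = 1.000 mV.
V_out = (−2.048) + 124 × 0.001 V = -1.924 V.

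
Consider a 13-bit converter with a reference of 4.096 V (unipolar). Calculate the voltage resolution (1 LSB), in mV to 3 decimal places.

Full-scale span = 4.096 V.
LSB = 4.096 / 2^13 = 4.096 / 8192 = 0.0005 V = 0.500 mV.

0.500 mV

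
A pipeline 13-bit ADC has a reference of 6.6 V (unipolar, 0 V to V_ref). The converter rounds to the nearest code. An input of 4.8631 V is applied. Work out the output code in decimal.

With 8192 levels over 6.6 V, one step is 0.806 mV.
(4.8631 − 0) / 0.000805664 = 6036.139 LSBs.
So the output code is 6036.

code 6036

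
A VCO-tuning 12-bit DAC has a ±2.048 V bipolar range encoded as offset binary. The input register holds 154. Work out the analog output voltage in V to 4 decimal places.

-1.8940 V

LSB = 4.096 V / 2^12 = 1.000 mV.
V_out = (−2.048) + 154 × 0.001 V = -1.894 V.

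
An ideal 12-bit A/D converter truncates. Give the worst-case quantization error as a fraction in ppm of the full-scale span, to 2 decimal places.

244.14 ppm

Truncating → worst-case error = 1 LSB = V_FS/2^12, so 1e+06/4096 = 244.141 ppm of full scale.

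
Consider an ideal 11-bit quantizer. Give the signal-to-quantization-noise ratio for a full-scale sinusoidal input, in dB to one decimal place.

68.0 dB

SNR ≈ 6.02·N + 1.76 dB = 6.02·11 + 1.76 = 67.98 dB.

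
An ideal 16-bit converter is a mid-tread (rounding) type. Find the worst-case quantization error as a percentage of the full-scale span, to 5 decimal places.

0.00076 %

Rounding → worst-case error = ½ LSB = V_FS/2^17, so 100/131072 = 0.000762939 % of full scale.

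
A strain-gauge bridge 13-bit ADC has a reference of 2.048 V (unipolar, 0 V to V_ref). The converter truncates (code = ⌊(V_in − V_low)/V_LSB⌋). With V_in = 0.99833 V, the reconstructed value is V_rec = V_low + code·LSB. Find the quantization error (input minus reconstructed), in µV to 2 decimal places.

80.00 µV

LSB = 2.048/2^13 = 250.00 µV.
(0.99833 − 0)/0.00025 = 3993.3200; ⌊·⌋ gives code 3993.
V_rec = 0 + 3993·0.00025 = 0.99825 V.
V_in − V_rec = 8e-05 V = 80.00 µV.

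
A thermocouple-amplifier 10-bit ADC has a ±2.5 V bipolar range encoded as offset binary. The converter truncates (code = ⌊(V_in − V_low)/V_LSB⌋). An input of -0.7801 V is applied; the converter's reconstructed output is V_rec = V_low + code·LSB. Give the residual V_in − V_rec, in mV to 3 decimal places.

1.150 mV

LSB = 5/2^10 = 4.883 mV.
(V_in − V_low)/LSB = (-0.7801 − (−2.5))/0.00488281 = 352.2355 → code 352 (floor).
Code 352 maps back to (−2.5) + 352×0.00488281 V = -0.78125 V.
Difference: 0.00115 V → 1.150 mV.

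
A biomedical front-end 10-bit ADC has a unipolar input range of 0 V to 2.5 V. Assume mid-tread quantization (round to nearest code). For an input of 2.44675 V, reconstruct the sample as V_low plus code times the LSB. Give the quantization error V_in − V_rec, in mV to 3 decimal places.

Step size: 2.5 V ÷ 2^10 = 2.441 mV.
Scaled input = 1002.1888 LSBs, so code = 1002.
V_rec = 0 + 1002·0.00244141 = 2.4462891 V.
Difference: 0.000460937 V → 0.461 mV.

0.461 mV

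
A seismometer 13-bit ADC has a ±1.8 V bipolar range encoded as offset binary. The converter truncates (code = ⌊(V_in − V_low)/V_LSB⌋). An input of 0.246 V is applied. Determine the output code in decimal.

code 4655

LSB = 3.6 V / 8192 = 439.45 µV.
Input sits at 4655.787 steps above V_low.
Floor → code 4655.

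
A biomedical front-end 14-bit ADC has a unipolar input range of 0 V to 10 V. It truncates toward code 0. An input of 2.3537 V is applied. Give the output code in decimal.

Full-scale span = 10 V; LSB = 10/2^14 = 0.610 mV.
Input sits at 3856.302 steps above V_low.
So the output code is 3856.

code 3856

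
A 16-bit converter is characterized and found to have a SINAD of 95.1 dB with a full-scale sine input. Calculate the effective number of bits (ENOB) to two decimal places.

ENOB = (SINAD − 1.76) / 6.02 = (95.1 − 1.76)/6.02 = 15.505.

15.50 bits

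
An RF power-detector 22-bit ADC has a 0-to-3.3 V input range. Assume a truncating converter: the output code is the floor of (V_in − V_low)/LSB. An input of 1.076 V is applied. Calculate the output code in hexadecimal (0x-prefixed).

Full-scale span = 3.3 V; LSB = 3.3/2^22 = 0.79 µV.
(V_in − V_low)/LSB = (1.076 − 0) / 7.86781e-07 = 1367597.304.
Floor → code 1367597.
In hexadecimal (0x-prefixed): 0x14DE2D.

code 0x14DE2D (decimal 1367597)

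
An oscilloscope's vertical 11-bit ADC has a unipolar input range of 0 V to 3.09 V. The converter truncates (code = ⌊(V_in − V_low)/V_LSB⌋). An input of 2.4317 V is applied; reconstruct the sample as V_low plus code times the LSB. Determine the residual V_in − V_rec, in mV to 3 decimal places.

Step size: 3.09 V ÷ 2^11 = 1.509 mV.
(V_in − V_low)/LSB = (2.4317 − 0)/0.00150879 = 1611.6898 → code 1611 (floor).
Code 1611 maps back to 0 + 1611×0.00150879 V = 2.4306592 V.
V_in − V_rec = 0.00104082 V = 1.041 mV.

1.041 mV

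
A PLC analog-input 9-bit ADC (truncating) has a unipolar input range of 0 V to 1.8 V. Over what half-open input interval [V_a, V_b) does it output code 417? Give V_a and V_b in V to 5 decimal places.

[1.46602 V, 1.46953 V)

LSB = 1.8/2^9 = 3.516 mV.
V_a = V_low + 417·LSB = 1.46602 V; V_b = V_low + 418·LSB = 1.46953 V.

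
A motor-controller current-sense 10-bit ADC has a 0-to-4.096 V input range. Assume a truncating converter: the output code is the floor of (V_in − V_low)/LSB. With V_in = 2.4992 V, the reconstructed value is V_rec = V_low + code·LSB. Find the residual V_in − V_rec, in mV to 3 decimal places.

LSB = 4.096/2^10 = 4.000 mV.
(2.4992 − 0)/0.004 = 624.8000; ⌊·⌋ gives code 624.
Reconstructed: 2.496 V.
Difference: 0.0032 V → 3.200 mV.

3.200 mV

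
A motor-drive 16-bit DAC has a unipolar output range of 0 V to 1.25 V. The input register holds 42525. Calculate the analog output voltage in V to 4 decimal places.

0.8111 V

LSB = 1.25 V / 2^16 = 19.07 µV.
V_out = 0 + 42525 × 1.90735e-05 V = 0.8111 V.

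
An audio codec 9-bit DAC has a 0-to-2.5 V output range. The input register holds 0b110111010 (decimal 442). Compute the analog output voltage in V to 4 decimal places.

LSB = 2.5 V / 2^9 = 4.883 mV.
Code 0b110111010 = 442 decimal.
V_out = 0 + 442 × 0.00488281 V = 2.1582 V.

2.1582 V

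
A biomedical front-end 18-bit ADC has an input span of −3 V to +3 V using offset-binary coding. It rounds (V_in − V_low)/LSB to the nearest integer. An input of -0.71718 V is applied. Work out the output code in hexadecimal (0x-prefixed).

code 0x1859A (decimal 99738)

Full-scale span = 6 V; LSB = 6/2^18 = 22.89 µV.
Input sits at 99737.928 steps above V_low.
So the output code is 99738.
In hexadecimal (0x-prefixed): 0x1859A.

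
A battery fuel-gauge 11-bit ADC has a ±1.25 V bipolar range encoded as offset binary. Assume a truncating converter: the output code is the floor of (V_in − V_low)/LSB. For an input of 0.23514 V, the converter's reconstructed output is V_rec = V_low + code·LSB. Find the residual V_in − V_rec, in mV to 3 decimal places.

LSB = 2.5/2^11 = 1.221 mV.
(V_in − V_low)/LSB = (0.23514 − (−1.25))/0.0012207 = 1216.6267 → code 1216 (floor).
Code 1216 maps back to (−1.25) + 1216×0.0012207 V = 0.234375 V.
Error = 0.23514 − 0.234375 = 0.000765 V = 0.765 mV.

0.765 mV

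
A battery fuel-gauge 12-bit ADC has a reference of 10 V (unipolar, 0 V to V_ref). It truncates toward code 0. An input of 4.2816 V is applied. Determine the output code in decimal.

code 1753

LSB = 10 V / 4096 = 2.441 mV.
Input sits at 1753.743 steps above V_low.
Floor → code 1753.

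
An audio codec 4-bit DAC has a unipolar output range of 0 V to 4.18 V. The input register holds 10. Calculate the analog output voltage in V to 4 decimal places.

2.6125 V

LSB = 4.18 V / 2^4 = 261.250 mV.
V_out = 0 + 10 × 0.26125 V = 2.6125 V.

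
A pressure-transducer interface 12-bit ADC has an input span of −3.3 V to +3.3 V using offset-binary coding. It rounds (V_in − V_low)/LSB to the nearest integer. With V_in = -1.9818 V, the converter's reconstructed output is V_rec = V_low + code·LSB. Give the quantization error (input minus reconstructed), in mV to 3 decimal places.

0.134 mV

One LSB is 6.6 V / 4096 = 1.611 mV.
(V_in − V_low)/LSB = (-1.9818 − (−3.3))/0.00161133 = 818.0829 → code 818 (round).
Reconstructed: -1.9819336 V.
V_in − V_rec = 0.000133594 V = 0.134 mV.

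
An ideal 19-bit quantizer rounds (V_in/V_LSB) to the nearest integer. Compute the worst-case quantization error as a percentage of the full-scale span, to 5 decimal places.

Rounding → worst-case error = ½ LSB = V_FS/2^20, so 100/1048576 = 9.53674e-05 % of full scale.

0.00010 %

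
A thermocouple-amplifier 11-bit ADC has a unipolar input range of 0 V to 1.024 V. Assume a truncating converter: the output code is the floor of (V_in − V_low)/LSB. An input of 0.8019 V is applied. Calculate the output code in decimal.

LSB = 1.024 V / 2048 = 0.500 mV.
Input sits at 1603.800 steps above V_low.
Floor → code 1603.

code 1603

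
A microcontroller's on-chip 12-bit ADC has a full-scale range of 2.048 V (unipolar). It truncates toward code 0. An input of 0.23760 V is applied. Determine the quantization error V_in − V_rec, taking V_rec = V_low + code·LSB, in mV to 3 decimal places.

0.100 mV

One LSB is 2.048 V / 4096 = 0.500 mV.
(0.23760 − 0)/0.0005 = 475.2000; ⌊·⌋ gives code 475.
Code 475 maps back to 0 + 475×0.0005 V = 0.2375 V.
Difference: 0.0001 V → 0.100 mV.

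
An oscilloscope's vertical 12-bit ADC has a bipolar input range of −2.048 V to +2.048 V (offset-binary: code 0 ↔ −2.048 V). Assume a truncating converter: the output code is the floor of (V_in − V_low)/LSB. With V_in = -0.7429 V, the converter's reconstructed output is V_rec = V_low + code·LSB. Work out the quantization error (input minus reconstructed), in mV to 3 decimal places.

LSB = 4.096/2^12 = 1.000 mV.
(-0.7429 − (−2.048))/0.001 = 1305.1000; ⌊·⌋ gives code 1305.
Code 1305 maps back to (−2.048) + 1305×0.001 V = -0.743 V.
V_in − V_rec = 0.0001 V = 0.100 mV.

0.100 mV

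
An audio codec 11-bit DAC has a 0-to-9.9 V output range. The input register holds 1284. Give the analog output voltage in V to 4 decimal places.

6.2068 V

LSB = 9.9 V / 2^11 = 4.834 mV.
V_out = 0 + 1284 × 0.00483398 V = 6.20684 V.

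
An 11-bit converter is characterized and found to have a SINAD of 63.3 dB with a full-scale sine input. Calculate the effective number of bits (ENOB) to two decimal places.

10.22 bits

ENOB = (SINAD − 1.76) / 6.02 = (63.3 − 1.76)/6.02 = 10.223.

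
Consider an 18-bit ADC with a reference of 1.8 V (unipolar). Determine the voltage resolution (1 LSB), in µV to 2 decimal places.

Full-scale span = 1.8 V.
LSB = 1.8 / 2^18 = 1.8 / 262144 = 6.86646e-06 V = 6.87 µV.

6.87 µV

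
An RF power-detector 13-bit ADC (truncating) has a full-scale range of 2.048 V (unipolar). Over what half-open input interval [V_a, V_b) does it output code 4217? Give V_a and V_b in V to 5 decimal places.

LSB = 2.048/2^13 = 250.00 µV.
V_a = V_low + 4217·LSB = 1.05425 V; V_b = V_low + 4218·LSB = 1.0545 V.

[1.05425 V, 1.05450 V)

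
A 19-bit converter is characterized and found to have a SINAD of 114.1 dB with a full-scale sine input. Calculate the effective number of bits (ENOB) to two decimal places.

18.66 bits

ENOB = (SINAD − 1.76) / 6.02 = (114.1 − 1.76)/6.02 = 18.661.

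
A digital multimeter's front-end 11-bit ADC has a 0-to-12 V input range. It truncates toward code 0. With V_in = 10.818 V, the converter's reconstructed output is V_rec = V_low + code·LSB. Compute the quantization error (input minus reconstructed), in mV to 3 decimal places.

Step size: 12 V ÷ 2^11 = 5.859 mV.
(10.818 − 0)/0.00585938 = 1846.2720; ⌊·⌋ gives code 1846.
Reconstructed: 10.816406 V.
Error = 10.818 − 10.816406 = 0.00159375 V = 1.594 mV.

1.594 mV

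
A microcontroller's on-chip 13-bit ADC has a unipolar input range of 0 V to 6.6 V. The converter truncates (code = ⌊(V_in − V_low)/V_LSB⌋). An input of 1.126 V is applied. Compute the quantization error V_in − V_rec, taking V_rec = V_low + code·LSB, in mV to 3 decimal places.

0.487 mV

One LSB is 6.6 V / 8192 = 0.806 mV.
(V_in − V_low)/LSB = (1.126 − 0)/0.000805664 = 1397.6048 → code 1397 (floor).
Code 1397 maps back to 0 + 1397×0.000805664 V = 1.1255127 V.
Error = 1.126 − 1.1255127 = 0.000487305 V = 0.487 mV.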